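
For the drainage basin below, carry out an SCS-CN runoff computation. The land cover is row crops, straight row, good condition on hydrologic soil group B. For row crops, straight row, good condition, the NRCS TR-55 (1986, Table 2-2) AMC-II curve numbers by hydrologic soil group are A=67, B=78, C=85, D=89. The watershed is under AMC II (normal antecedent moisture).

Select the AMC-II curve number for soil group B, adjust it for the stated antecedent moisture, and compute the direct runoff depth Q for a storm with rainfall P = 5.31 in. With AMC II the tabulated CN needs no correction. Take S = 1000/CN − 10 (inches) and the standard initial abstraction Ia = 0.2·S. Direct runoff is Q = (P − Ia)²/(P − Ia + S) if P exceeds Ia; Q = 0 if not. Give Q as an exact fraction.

Q = 342583081/115085100 in ≈ 2.977 in

NRCS table: row crops, straight row, good condition, soil group B → CN(II) = 78
CN(II) = 78; AMC II needs no correction.
S = 1000/78 − 10 = 110/39 in ≈ 2.821 in
Ia = 0.2S: 0.2·2.821 = 0.564 in (exactly 22/39)
Excess rainfall: 5.310 − 0.564 = 4.746 in; P > Ia so Q > 0
Q = (18509/3900)²/((18509/3900) + 110/39) = (342583081/15210000)/(29509/3900) = 342583081/115085100 in ≈ 2.977 in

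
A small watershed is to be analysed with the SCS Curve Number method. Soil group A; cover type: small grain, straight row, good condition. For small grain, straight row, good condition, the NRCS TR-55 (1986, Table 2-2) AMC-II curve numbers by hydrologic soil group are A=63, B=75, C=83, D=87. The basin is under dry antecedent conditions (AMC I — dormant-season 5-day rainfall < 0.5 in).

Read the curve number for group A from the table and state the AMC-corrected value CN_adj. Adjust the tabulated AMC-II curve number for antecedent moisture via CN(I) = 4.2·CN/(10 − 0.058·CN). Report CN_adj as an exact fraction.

NRCS table: small grain, straight row, good condition, soil group A → CN(II) = 63
CN(I) from CN(II)=63: (4.2·63)/(10 − 0.058·63) = 132300/3173 ≈ 41.696

CN_adj = 132300/3173 ≈ 41.696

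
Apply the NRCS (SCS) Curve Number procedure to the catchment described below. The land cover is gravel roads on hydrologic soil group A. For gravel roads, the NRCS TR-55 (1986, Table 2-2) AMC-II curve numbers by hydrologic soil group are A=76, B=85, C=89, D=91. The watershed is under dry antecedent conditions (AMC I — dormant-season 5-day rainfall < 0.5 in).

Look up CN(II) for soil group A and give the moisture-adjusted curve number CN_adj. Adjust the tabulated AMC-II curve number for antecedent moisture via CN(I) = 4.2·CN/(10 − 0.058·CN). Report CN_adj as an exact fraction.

CN_adj = 13300/233 ≈ 57.082

NRCS table: gravel roads, soil group A → CN(II) = 76
Dry (AMC I): CN(I) = 4.2·76/(10 − 0.058·76) = (1596/5)/(699/125) = 13300/233 ≈ 57.082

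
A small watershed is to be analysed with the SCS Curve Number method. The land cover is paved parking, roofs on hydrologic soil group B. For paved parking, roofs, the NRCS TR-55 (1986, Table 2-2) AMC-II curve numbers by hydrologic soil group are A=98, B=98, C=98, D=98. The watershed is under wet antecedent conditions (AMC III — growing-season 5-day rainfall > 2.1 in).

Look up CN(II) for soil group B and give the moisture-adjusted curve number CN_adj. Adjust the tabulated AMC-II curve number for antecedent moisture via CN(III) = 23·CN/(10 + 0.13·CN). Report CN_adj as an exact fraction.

NRCS table: paved parking, roofs, soil group B → CN(II) = 98
Wet (AMC III): CN(III) = 23·98/(10 + 0.13·98) = 2254/(1137/50) = 112700/1137 ≈ 99.120

CN_adj = 112700/1137 ≈ 99.120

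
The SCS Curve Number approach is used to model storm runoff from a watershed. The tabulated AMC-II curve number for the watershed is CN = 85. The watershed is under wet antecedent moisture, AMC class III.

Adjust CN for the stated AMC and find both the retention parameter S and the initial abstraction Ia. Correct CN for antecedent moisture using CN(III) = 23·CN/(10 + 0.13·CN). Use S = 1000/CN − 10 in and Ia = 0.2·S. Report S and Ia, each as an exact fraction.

S = 300/391 in ≈ 0.767 in; Ia = 60/391 in ≈ 0.153 in

CN(III) from CN(II)=85: (23·85)/(10 + 0.13·85) = 39100/421 ≈ 92.874
S = 1000/(39100/421) − 10 = 300/391 in ≈ 0.767 in
Initial abstraction Ia = S/5 = (300/391)/5 = 60/391 ≈ 0.153 in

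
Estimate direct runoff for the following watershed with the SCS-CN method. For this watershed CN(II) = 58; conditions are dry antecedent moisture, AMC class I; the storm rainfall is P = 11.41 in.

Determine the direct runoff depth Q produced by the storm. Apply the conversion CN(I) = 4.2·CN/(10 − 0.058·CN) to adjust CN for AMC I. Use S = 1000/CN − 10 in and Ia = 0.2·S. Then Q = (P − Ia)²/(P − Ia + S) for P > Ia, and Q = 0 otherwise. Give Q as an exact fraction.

Q = 533101921/211958100 in ≈ 2.515 in

Dry (AMC I): CN(I) = 4.2·58/(10 − 0.058·58) = (1218/5)/(1659/250) = 2900/79 ≈ 36.709
Retention S: 1000/CN − 10 with CN=36.709 → S = 500/29 ≈ 17.241 in
Ia = 0.2·(500/29) = 100/29 in ≈ 3.448 in
Since P=11.410 > Ia=3.448: effective rainfall P−Ia = 23089/2900 in
Q: (23089/2900)² ÷ (73089/2900) = 533101921/211958100 in (≈ 2.515 in)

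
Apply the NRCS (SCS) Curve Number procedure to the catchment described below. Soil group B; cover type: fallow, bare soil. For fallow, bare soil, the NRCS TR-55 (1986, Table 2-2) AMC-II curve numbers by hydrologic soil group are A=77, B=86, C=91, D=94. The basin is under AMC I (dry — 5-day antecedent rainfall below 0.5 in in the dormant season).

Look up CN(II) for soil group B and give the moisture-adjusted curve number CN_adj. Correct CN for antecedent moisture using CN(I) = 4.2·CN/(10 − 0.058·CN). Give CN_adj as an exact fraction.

NRCS table: fallow, bare soil, soil group B → CN(II) = 86
Dry (AMC I): CN(I) = 4.2·86/(10 − 0.058·86) = (1806/5)/(1253/250) = 12900/179 ≈ 72.067

CN_adj = 12900/179 ≈ 72.067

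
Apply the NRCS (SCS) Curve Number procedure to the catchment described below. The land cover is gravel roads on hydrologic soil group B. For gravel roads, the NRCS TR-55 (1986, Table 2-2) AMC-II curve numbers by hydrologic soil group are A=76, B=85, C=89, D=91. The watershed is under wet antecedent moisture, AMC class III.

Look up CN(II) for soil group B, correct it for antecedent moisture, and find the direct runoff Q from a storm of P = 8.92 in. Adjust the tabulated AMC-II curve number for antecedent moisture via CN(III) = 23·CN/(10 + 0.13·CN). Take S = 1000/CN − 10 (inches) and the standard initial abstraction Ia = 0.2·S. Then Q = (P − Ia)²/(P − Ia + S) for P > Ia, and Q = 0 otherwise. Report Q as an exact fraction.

NRCS table: gravel roads, soil group B → CN(II) = 85
Wet (AMC III): CN(III) = 23·85/(10 + 0.13·85) = 1955/(421/20) = 39100/421 ≈ 92.874
S = 1000/(39100/421) − 10 = 300/391 in ≈ 0.767 in
Ia = 0.2·(300/391) = 60/391 in ≈ 0.153 in
Excess rainfall: 8.920 − 0.153 = 8.767 in; P > Ia so Q > 0
Q = (85693/9775)²/((85693/9775) + 300/391) = (7343290249/95550625)/(93193/9775) = 7343290249/910961575 in ≈ 8.061 in

Q = 7343290249/910961575 in ≈ 8.061 in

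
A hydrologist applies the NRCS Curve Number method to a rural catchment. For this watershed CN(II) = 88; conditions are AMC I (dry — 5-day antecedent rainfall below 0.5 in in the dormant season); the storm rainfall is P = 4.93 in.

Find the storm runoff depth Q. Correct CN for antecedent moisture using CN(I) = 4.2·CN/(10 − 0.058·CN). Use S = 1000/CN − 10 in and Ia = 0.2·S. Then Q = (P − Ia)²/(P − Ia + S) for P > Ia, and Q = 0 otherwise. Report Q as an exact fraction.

Dry (AMC I): CN(I) = 4.2·88/(10 − 0.058·88) = (1848/5)/(612/125) = 3850/51 ≈ 75.490
Max retention: S = 1000/(3850/51) − 10 = 250/77 in (≈ 3.247 in)
Initial abstraction Ia = S/5 = (250/77)/5 = 50/77 ≈ 0.649 in
P − Ia = 4.930 − 0.649 = 32961/7700 ≈ 4.281 in (> 0, runoff occurs)
Q: (32961/7700)² ÷ (57961/7700) = 1086427521/446299700 in (≈ 2.434 in)

Q = 1086427521/446299700 in ≈ 2.434 in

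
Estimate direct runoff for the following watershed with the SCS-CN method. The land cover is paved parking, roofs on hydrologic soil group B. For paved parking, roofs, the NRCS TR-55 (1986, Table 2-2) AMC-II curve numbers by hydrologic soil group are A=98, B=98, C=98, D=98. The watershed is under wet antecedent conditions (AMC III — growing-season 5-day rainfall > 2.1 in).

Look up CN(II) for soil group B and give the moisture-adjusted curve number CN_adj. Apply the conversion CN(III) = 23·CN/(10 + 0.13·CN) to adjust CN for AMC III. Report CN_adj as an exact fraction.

CN_adj = 112700/1137 ≈ 99.120

NRCS table: paved parking, roofs, soil group B → CN(II) = 98
Adjust CN=98 to AMC III: 23·98/(10 + 0.13·98) → 2254 ÷ (1137/50) = 112700/1137 ≈ 99.120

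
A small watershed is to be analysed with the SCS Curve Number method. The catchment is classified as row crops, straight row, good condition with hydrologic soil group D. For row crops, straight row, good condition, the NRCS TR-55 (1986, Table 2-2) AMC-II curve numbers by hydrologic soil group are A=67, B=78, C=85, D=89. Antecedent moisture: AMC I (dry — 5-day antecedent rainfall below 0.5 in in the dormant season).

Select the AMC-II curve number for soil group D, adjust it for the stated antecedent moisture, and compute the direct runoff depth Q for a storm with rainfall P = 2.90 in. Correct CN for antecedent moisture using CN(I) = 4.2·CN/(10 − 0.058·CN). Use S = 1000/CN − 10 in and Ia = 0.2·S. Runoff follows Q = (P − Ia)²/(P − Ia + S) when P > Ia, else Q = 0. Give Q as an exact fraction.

Q = 1866326401/1835376690 in ≈ 1.017 in

NRCS table: row crops, straight row, good condition, soil group D → CN(II) = 89
CN(I) from CN(II)=89: (4.2·89)/(10 − 0.058·89) = 186900/2419 ≈ 77.263
Retention S: 1000/CN − 10 with CN=77.263 → S = 5500/1869 ≈ 2.943 in
Ia = 0.2·(5500/1869) = 1100/1869 in ≈ 0.589 in
P − Ia = 2.900 − 0.589 = 43201/18690 ≈ 2.311 in (> 0, runoff occurs)
Runoff Q = (P−Ia)²/(P−Ia+S) = (2.311)²/(2.311+2.943) = 1866326401/1835376690 ≈ 1.017 in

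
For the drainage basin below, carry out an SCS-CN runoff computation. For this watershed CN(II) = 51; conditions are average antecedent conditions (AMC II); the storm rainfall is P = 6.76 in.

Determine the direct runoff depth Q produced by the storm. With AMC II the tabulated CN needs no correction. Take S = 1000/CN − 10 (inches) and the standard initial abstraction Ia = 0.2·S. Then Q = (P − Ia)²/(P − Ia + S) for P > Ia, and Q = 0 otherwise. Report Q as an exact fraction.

Q = 38056561/23484225 in ≈ 1.621 in

AMC II — tabulated CN = 51 applies directly.
Retention S: 1000/CN − 10 with CN=51.000 → S = 490/51 ≈ 9.608 in
Ia = 0.2S: 0.2·9.608 = 1.922 in (exactly 98/51)
P − Ia = 6.760 − 1.922 = 6169/1275 ≈ 4.838 in (> 0, runoff occurs)
Q = (6169/1275)²/((6169/1275) + 490/51) = (38056561/1625625)/(18419/1275) = 38056561/23484225 in ≈ 1.621 in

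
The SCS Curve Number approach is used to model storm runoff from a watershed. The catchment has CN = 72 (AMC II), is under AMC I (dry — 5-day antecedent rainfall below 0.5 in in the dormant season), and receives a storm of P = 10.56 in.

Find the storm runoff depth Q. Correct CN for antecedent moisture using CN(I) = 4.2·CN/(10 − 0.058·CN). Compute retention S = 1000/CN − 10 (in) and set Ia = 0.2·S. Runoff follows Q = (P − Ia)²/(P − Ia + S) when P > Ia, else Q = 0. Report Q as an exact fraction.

Adjust CN=72 to AMC I: 4.2·72/(10 − 0.058·72) → (1512/5) ÷ (728/125) = 675/13 ≈ 51.923
S = 1000/(675/13) − 10 = 250/27 in ≈ 9.259 in
Initial abstraction Ia = S/5 = (250/27)/5 = 50/27 ≈ 1.852 in
P − Ia = 10.560 − 1.852 = 5878/675 ≈ 8.708 in (> 0, runoff occurs)
Runoff Q = (P−Ia)²/(P−Ia+S) = (8.708)²/(8.708+9.259) = 8637721/2046600 ≈ 4.221 in

Q = 8637721/2046600 in ≈ 4.221 in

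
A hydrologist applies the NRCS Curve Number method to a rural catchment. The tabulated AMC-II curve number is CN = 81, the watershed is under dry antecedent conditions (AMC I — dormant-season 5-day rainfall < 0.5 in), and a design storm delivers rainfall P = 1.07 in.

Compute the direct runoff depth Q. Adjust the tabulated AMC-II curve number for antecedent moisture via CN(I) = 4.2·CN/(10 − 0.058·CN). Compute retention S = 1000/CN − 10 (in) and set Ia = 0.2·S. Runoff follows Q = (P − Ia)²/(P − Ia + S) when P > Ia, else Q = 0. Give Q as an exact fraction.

Q = 0 in ≈ 0.000 in

Dry (AMC I): CN(I) = 4.2·81/(10 − 0.058·81) = (1701/5)/(2651/500) = 170100/2651 ≈ 64.164
Retention S: 1000/CN − 10 with CN=64.164 → S = 9500/1701 ≈ 5.585 in
Ia = 0.2S: 0.2·5.585 = 1.117 in (exactly 1900/1701)
P = 1.070 ≤ Ia = 1.117 in: entire storm abstracted, Q = 0.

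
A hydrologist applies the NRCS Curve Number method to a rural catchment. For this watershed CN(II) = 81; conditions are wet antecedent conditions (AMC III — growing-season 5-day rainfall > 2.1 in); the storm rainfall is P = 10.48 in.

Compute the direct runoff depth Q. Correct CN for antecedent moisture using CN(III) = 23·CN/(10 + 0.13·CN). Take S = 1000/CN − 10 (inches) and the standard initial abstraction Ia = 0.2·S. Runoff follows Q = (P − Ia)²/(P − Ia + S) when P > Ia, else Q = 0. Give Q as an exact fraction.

CN(III) from CN(II)=81: (23·81)/(10 + 0.13·81) = 186300/2053 ≈ 90.745
Max retention: S = 1000/(186300/2053) − 10 = 1900/1863 in (≈ 1.020 in)
Ia = 0.2S: 0.2·1.020 = 0.204 in (exactly 380/1863)
Excess rainfall: 10.480 − 0.204 = 10.276 in; P > Ia so Q > 0
Q = (478606/46575)²/((478606/46575) + 1900/1863) = (229063703236/2169230625)/(526106/46575) = 114531851618/12251693475 in ≈ 9.348 in

Q = 114531851618/12251693475 in ≈ 9.348 in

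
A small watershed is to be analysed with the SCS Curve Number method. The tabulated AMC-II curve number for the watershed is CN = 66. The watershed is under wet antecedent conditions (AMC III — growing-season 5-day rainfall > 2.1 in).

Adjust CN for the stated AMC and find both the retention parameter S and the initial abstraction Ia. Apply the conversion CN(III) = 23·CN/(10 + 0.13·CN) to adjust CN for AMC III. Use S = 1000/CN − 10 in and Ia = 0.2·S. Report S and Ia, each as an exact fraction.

S = 1700/759 in ≈ 2.240 in; Ia = 340/759 in ≈ 0.448 in

Adjust CN=66 to AMC III: 23·66/(10 + 0.13·66) → 1518 ÷ (929/50) = 75900/929 ≈ 81.701
Max retention: S = 1000/(75900/929) − 10 = 1700/759 in (≈ 2.240 in)
Initial abstraction Ia = S/5 = (1700/759)/5 = 340/759 ≈ 0.448 in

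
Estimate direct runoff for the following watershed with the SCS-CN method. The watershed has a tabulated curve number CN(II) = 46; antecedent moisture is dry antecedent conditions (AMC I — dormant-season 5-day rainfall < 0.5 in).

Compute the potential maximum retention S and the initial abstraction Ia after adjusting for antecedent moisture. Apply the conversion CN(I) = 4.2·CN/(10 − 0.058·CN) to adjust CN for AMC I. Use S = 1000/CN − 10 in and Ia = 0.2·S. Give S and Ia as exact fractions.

S = 4500/161 in ≈ 27.950 in; Ia = 900/161 in ≈ 5.590 in

CN(I) from CN(II)=46: (4.2·46)/(10 − 0.058·46) = 16100/611 ≈ 26.350
Max retention: S = 1000/(16100/611) − 10 = 4500/161 in (≈ 27.950 in)
Ia = 0.2S: 0.2·27.950 = 5.590 in (exactly 900/161)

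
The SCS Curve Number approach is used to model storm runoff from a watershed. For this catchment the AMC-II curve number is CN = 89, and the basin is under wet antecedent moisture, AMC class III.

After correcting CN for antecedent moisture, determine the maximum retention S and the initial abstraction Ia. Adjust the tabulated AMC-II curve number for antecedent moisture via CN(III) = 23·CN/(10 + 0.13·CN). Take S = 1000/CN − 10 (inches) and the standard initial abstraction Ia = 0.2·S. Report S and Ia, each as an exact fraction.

S = 1100/2047 in ≈ 0.537 in; Ia = 220/2047 in ≈ 0.107 in

CN(III) from CN(II)=89: (23·89)/(10 + 0.13·89) = 204700/2157 ≈ 94.900
Retention S: 1000/CN − 10 with CN=94.900 → S = 1100/2047 ≈ 0.537 in
Initial abstraction Ia = S/5 = (1100/2047)/5 = 220/2047 ≈ 0.107 in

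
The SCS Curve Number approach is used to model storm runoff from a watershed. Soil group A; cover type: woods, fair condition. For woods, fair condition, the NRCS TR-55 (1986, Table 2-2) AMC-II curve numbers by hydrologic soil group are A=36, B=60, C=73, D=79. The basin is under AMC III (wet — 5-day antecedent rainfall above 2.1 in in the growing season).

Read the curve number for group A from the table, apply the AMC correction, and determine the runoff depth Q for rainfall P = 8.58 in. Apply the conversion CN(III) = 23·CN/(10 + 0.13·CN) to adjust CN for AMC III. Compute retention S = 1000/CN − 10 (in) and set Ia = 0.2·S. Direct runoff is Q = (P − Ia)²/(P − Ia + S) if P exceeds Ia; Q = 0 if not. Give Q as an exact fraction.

Q = 5300276809/1581511050 in ≈ 3.351 in

NRCS table: woods, fair condition, soil group A → CN(II) = 36
CN(III) from CN(II)=36: (23·36)/(10 + 0.13·36) = 20700/367 ≈ 56.403
Retention S: 1000/CN − 10 with CN=56.403 → S = 1600/207 ≈ 7.729 in
Ia = 0.2S: 0.2·7.729 = 1.546 in (exactly 320/207)
Since P=8.580 > Ia=1.546: effective rainfall P−Ia = 72803/10350 in
Q = (72803/10350)²/((72803/10350) + 1600/207) = (5300276809/107122500)/(152803/10350) = 5300276809/1581511050 in ≈ 3.351 in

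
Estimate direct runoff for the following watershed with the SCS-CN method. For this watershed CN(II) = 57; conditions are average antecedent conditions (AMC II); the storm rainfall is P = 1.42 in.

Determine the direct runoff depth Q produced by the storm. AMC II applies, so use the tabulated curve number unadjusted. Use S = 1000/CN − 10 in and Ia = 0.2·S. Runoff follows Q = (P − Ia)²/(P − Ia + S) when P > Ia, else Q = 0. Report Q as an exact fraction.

AMC II — tabulated CN = 57 applies directly.
Retention S: 1000/CN − 10 with CN=57.000 → S = 430/57 ≈ 7.544 in
Ia = 0.2·(430/57) = 86/57 in ≈ 1.509 in
P = 1.420 ≤ Ia = 1.509 in: entire storm abstracted, Q = 0.

Q = 0 in ≈ 0.000 in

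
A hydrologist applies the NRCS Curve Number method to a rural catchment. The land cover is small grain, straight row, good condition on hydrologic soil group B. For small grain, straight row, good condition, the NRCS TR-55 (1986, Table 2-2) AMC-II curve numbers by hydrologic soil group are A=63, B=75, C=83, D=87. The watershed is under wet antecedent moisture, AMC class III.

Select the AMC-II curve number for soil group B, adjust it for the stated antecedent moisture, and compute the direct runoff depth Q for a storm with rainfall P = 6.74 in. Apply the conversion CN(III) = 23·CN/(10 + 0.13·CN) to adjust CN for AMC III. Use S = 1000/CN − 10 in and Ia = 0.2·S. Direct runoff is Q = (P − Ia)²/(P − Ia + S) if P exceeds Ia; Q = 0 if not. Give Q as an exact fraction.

NRCS table: small grain, straight row, good condition, soil group B → CN(II) = 75
CN(III) from CN(II)=75: (23·75)/(10 + 0.13·75) = 6900/79 ≈ 87.342
S = 1000/(6900/79) − 10 = 100/69 in ≈ 1.449 in
Initial abstraction Ia = S/5 = (100/69)/5 = 20/69 ≈ 0.290 in
Excess rainfall: 6.740 − 0.290 = 6.450 in; P > Ia so Q > 0
Q = (22253/3450)²/((22253/3450) + 100/69) = (495196009/11902500)/(27253/3450) = 495196009/94022850 in ≈ 5.267 in

Q = 495196009/94022850 in ≈ 5.267 in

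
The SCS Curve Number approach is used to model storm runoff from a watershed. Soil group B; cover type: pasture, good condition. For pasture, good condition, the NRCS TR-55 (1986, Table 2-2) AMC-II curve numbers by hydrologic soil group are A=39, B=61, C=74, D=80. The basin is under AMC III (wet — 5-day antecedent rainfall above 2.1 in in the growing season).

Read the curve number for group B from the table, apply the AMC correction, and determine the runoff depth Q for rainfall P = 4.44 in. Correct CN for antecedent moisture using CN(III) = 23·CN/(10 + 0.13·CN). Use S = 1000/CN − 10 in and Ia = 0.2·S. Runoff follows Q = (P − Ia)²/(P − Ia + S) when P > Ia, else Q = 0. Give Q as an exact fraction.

Q = 6186476763/2732728325 in ≈ 2.264 in

NRCS table: pasture, good condition, soil group B → CN(II) = 61
Adjust CN=61 to AMC III: 23·61/(10 + 0.13·61) → 1403 ÷ (1793/100) = 140300/1793 ≈ 78.249
Retention S: 1000/CN − 10 with CN=78.249 → S = 3900/1403 ≈ 2.780 in
Initial abstraction Ia = S/5 = (3900/1403)/5 = 780/1403 ≈ 0.556 in
Since P=4.440 > Ia=0.556: effective rainfall P−Ia = 136233/35075 in
Q = (136233/35075)²/((136233/35075) + 3900/1403) = (18559430289/1230255625)/(233733/35075) = 6186476763/2732728325 in ≈ 2.264 in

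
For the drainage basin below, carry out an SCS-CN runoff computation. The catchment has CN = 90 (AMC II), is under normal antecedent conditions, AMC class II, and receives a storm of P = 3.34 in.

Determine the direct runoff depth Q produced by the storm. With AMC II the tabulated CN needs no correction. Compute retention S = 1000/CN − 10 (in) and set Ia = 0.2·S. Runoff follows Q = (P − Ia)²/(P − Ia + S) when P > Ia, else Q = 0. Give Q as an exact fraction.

Q = 1968409/856350 in ≈ 2.299 in

CN(II) = 90; AMC II needs no correction.
Max retention: S = 1000/90 − 10 = 10/9 in (≈ 1.111 in)
Ia = 0.2S: 0.2·1.111 = 0.222 in (exactly 2/9)
Excess rainfall: 3.340 − 0.222 = 3.118 in; P > Ia so Q > 0
Q = (1403/450)²/((1403/450) + 10/9) = (1968409/202500)/(1903/450) = 1968409/856350 in ≈ 2.299 in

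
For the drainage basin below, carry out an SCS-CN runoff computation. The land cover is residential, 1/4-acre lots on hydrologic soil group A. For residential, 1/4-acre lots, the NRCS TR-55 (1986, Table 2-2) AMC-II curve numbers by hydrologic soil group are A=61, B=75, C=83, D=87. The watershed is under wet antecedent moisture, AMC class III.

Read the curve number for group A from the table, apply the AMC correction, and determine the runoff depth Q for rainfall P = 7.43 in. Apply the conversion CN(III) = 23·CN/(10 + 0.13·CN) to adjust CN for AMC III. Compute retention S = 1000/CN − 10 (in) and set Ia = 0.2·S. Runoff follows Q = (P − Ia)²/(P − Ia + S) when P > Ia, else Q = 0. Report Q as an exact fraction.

NRCS table: residential, 1/4-acre lots, soil group A → CN(II) = 61
Wet (AMC III): CN(III) = 23·61/(10 + 0.13·61) = 1403/(1793/100) = 140300/1793 ≈ 78.249
S = 1000/(140300/1793) − 10 = 3900/1403 in ≈ 2.780 in
Initial abstraction Ia = S/5 = (3900/1403)/5 = 780/1403 ≈ 0.556 in
P − Ia = 7.430 − 0.556 = 964429/140300 ≈ 6.874 in (> 0, runoff occurs)
Runoff Q = (P−Ia)²/(P−Ia+S) = (6.874)²/(6.874+2.780) = 930123296041/190026388700 ≈ 4.895 in

Q = 930123296041/190026388700 in ≈ 4.895 in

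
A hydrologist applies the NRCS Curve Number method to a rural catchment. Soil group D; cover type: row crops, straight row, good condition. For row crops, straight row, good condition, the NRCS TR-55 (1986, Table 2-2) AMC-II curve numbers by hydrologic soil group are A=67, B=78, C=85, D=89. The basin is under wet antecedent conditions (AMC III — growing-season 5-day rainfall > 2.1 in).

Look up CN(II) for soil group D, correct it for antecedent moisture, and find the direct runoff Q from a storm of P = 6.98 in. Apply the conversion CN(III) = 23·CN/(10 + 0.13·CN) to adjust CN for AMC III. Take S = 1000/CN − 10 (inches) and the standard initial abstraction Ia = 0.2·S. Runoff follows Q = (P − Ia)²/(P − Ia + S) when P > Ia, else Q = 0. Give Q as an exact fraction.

NRCS table: row crops, straight row, good condition, soil group D → CN(II) = 89
Wet (AMC III): CN(III) = 23·89/(10 + 0.13·89) = 2047/(2157/100) = 204700/2157 ≈ 94.900
Max retention: S = 1000/(204700/2157) − 10 = 1100/2047 in (≈ 0.537 in)
Ia = 0.2S: 0.2·0.537 = 0.107 in (exactly 220/2047)
Excess rainfall: 6.980 − 0.107 = 6.873 in; P > Ia so Q > 0
Q: (703403/102350)² ÷ (758403/102350) = 494775780409/77622547050 in (≈ 6.374 in)

Q = 494775780409/77622547050 in ≈ 6.374 in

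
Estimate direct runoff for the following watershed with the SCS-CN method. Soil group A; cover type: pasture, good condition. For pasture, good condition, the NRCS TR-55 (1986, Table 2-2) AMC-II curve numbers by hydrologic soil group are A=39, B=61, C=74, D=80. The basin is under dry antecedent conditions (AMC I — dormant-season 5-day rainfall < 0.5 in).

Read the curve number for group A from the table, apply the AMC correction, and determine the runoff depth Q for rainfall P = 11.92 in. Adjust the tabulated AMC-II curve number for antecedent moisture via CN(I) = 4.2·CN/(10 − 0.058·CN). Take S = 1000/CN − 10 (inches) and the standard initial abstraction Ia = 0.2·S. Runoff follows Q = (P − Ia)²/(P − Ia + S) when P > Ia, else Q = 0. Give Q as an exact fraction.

NRCS table: pasture, good condition, soil group A → CN(II) = 39
Adjust CN=39 to AMC I: 4.2·39/(10 − 0.058·39) → (819/5) ÷ (3869/500) = 81900/3869 ≈ 21.168
Max retention: S = 1000/(81900/3869) − 10 = 30500/819 in (≈ 37.241 in)
Ia = 0.2·(30500/819) = 6100/819 in ≈ 7.448 in
P − Ia = 11.920 − 7.448 = 91562/20475 ≈ 4.472 in (> 0, runoff occurs)
Q = (91562/20475)²/((91562/20475) + 30500/819) = (8383599844/419225625)/(854062/20475) = 4191799922/8743459725 in ≈ 0.479 in

Q = 4191799922/8743459725 in ≈ 0.479 in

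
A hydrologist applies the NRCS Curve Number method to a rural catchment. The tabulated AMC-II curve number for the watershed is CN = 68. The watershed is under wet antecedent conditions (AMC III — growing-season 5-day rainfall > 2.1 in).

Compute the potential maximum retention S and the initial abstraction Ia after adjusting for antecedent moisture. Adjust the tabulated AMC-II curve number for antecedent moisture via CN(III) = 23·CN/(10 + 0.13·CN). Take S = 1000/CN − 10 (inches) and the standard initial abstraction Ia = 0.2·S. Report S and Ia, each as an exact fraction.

S = 800/391 in ≈ 2.046 in; Ia = 160/391 in ≈ 0.409 in

Wet (AMC III): CN(III) = 23·68/(10 + 0.13·68) = 1564/(471/25) = 39100/471 ≈ 83.015
Retention S: 1000/CN − 10 with CN=83.015 → S = 800/391 ≈ 2.046 in
Initial abstraction Ia = S/5 = (800/391)/5 = 160/391 ≈ 0.409 in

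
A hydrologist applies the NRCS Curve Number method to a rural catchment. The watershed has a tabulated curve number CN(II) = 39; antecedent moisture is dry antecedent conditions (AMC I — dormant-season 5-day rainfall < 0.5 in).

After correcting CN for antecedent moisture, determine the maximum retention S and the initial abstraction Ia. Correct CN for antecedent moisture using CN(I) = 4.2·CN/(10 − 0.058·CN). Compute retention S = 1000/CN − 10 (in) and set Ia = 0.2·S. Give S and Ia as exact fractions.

S = 30500/819 in ≈ 37.241 in; Ia = 6100/819 in ≈ 7.448 in

CN(I) from CN(II)=39: (4.2·39)/(10 − 0.058·39) = 81900/3869 ≈ 21.168
Max retention: S = 1000/(81900/3869) − 10 = 30500/819 in (≈ 37.241 in)
Ia = 0.2S: 0.2·37.241 = 7.448 in (exactly 6100/819)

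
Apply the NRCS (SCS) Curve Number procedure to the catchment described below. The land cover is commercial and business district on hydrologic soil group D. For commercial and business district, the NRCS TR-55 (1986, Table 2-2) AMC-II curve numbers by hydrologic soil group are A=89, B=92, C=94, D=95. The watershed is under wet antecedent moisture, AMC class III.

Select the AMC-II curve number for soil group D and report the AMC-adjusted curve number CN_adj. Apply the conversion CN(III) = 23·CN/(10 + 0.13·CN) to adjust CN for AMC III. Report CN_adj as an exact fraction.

CN_adj = 43700/447 ≈ 97.763

NRCS table: commercial and business district, soil group D → CN(II) = 95
Adjust CN=95 to AMC III: 23·95/(10 + 0.13·95) → 2185 ÷ (447/20) = 43700/447 ≈ 97.763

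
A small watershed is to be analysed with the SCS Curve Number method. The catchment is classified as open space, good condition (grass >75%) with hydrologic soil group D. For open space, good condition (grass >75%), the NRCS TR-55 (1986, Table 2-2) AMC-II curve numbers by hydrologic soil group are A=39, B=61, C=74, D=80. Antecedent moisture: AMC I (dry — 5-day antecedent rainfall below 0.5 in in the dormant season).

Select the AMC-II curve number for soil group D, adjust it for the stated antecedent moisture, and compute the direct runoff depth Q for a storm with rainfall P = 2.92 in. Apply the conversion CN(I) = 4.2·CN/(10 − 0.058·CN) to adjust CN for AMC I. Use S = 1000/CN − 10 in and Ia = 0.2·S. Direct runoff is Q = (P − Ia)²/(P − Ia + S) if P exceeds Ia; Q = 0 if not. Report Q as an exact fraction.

NRCS table: open space, good condition (grass >75%), soil group D → CN(II) = 80
CN(I) from CN(II)=80: (4.2·80)/(10 − 0.058·80) = 4200/67 ≈ 62.687
S = 1000/(4200/67) − 10 = 125/21 in ≈ 5.952 in
Initial abstraction Ia = S/5 = (125/21)/5 = 25/21 ≈ 1.190 in
P − Ia = 2.920 − 1.190 = 908/525 ≈ 1.730 in (> 0, runoff occurs)
Q = (908/525)²/((908/525) + 125/21) = (824464/275625)/(4033/525) = 824464/2117325 in ≈ 0.389 in

Q = 824464/2117325 in ≈ 0.389 in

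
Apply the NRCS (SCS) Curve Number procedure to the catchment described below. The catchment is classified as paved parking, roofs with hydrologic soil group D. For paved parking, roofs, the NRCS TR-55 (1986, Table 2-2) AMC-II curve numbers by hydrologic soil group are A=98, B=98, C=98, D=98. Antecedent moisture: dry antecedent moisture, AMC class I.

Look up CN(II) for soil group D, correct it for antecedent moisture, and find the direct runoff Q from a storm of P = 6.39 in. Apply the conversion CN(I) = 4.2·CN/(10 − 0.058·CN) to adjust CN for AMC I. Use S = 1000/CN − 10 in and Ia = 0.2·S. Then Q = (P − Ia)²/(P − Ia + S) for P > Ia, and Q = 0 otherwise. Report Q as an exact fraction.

NRCS table: paved parking, roofs, soil group D → CN(II) = 98
CN(I) from CN(II)=98: (4.2·98)/(10 − 0.058·98) = 102900/1079 ≈ 95.366
Max retention: S = 1000/(102900/1079) − 10 = 500/1029 in (≈ 0.486 in)
Ia = 0.2S: 0.2·0.486 = 0.097 in (exactly 100/1029)
P − Ia = 6.390 − 0.097 = 647531/102900 ≈ 6.293 in (> 0, runoff occurs)
Q = (647531/102900)²/((647531/102900) + 500/1029) = (419296395961/10588410000)/(697531/102900) = 419296395961/71775939900 in ≈ 5.842 in

Q = 419296395961/71775939900 in ≈ 5.842 in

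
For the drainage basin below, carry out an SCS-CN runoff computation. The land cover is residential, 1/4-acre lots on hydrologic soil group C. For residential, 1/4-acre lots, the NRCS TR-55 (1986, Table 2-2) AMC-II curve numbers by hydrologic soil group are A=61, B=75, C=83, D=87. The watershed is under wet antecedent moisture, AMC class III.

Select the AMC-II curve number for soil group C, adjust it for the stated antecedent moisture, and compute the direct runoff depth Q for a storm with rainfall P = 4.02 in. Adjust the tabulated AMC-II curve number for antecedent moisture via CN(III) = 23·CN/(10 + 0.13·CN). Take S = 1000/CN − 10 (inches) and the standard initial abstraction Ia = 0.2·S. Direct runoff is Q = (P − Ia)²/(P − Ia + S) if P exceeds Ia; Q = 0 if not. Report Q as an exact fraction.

NRCS table: residential, 1/4-acre lots, soil group C → CN(II) = 83
Adjust CN=83 to AMC III: 23·83/(10 + 0.13·83) → 1909 ÷ (2079/100) = 190900/2079 ≈ 91.823
Max retention: S = 1000/(190900/2079) − 10 = 1700/1909 in (≈ 0.891 in)
Ia = 0.2S: 0.2·0.891 = 0.178 in (exactly 340/1909)
P − Ia = 4.020 − 0.178 = 366709/95450 ≈ 3.842 in (> 0, runoff occurs)
Q = (366709/95450)²/((366709/95450) + 1700/1909) = (134475490681/9110702500)/(451709/95450) = 134475490681/43115624050 in ≈ 3.119 in

Q = 134475490681/43115624050 in ≈ 3.119 in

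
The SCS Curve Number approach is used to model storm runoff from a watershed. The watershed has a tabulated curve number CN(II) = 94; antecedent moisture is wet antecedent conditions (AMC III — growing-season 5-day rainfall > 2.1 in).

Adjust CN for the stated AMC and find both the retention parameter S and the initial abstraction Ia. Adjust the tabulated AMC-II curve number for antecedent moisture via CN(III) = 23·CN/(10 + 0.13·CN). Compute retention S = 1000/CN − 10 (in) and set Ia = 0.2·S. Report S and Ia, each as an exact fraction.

S = 300/1081 in ≈ 0.278 in; Ia = 60/1081 in ≈ 0.056 in

CN(III) from CN(II)=94: (23·94)/(10 + 0.13·94) = 108100/1111 ≈ 97.300
Max retention: S = 1000/(108100/1111) − 10 = 300/1081 in (≈ 0.278 in)
Ia = 0.2·(300/1081) = 60/1081 in ≈ 0.056 in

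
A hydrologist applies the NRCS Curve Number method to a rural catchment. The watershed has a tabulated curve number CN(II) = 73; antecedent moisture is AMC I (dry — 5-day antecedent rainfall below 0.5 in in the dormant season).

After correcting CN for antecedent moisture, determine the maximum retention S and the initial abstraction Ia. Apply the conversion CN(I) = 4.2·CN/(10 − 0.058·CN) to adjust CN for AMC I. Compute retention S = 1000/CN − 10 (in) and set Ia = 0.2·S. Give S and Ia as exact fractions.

CN(I) from CN(II)=73: (4.2·73)/(10 − 0.058·73) = 51100/961 ≈ 53.174
Max retention: S = 1000/(51100/961) − 10 = 4500/511 in (≈ 8.806 in)
Ia = 0.2S: 0.2·8.806 = 1.761 in (exactly 900/511)

S = 4500/511 in ≈ 8.806 in; Ia = 900/511 in ≈ 1.761 in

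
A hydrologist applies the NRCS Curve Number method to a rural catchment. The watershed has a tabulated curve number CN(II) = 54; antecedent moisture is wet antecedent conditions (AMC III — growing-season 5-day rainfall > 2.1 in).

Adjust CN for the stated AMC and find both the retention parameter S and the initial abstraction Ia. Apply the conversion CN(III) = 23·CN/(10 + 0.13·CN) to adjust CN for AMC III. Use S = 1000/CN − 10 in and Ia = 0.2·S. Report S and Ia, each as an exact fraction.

S = 100/27 in ≈ 3.704 in; Ia = 20/27 in ≈ 0.741 in

CN(III) from CN(II)=54: (23·54)/(10 + 0.13·54) = 2700/37 ≈ 72.973
Max retention: S = 1000/(2700/37) − 10 = 100/27 in (≈ 3.704 in)
Ia = 0.2S: 0.2·3.704 = 0.741 in (exactly 20/27)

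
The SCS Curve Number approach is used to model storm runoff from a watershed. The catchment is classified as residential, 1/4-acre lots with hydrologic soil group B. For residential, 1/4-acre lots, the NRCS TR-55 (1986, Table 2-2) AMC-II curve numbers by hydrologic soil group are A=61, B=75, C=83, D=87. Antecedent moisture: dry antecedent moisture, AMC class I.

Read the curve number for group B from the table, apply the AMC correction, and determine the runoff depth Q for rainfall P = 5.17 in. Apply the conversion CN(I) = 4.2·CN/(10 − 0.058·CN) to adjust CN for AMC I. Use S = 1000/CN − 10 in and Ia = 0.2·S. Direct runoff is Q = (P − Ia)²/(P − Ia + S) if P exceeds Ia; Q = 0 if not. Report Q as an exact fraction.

NRCS table: residential, 1/4-acre lots, soil group B → CN(II) = 75
Adjust CN=75 to AMC I: 4.2·75/(10 − 0.058·75) → 315 ÷ (113/20) = 6300/113 ≈ 55.752
S = 1000/(6300/113) − 10 = 500/63 in ≈ 7.937 in
Ia = 0.2·(500/63) = 100/63 in ≈ 1.587 in
P − Ia = 5.170 − 1.587 = 22571/6300 ≈ 3.583 in (> 0, runoff occurs)
Q: (22571/6300)² ÷ (72571/6300) = 509450041/457197300 in (≈ 1.114 in)

Q = 509450041/457197300 in ≈ 1.114 in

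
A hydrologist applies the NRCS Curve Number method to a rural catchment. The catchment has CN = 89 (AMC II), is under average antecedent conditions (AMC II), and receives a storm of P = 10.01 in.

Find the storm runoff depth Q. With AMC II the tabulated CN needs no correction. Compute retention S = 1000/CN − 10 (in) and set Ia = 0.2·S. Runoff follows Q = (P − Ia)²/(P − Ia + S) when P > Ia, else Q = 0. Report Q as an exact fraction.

Q = 62394201/7200100 in ≈ 8.666 in

Average conditions: CN = 89 (no AMC adjustment).
Retention S: 1000/CN − 10 with CN=89.000 → S = 110/89 ≈ 1.236 in
Ia = 0.2S: 0.2·1.236 = 0.247 in (exactly 22/89)
Since P=10.010 > Ia=0.247: effective rainfall P−Ia = 86889/8900 in
Q = (86889/8900)²/((86889/8900) + 110/89) = (7549698321/79210000)/(97889/8900) = 62394201/7200100 in ≈ 8.666 in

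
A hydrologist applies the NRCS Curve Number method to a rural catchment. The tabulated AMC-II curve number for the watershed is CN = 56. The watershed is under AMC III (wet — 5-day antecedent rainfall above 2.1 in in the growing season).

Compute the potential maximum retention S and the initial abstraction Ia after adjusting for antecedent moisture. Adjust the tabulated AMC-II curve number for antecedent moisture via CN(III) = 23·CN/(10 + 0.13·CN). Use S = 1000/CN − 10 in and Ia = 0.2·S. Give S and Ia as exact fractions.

Wet (AMC III): CN(III) = 23·56/(10 + 0.13·56) = 1288/(432/25) = 4025/54 ≈ 74.537
Max retention: S = 1000/(4025/54) − 10 = 550/161 in (≈ 3.416 in)
Initial abstraction Ia = S/5 = (550/161)/5 = 110/161 ≈ 0.683 in

S = 550/161 in ≈ 3.416 in; Ia = 110/161 in ≈ 0.683 in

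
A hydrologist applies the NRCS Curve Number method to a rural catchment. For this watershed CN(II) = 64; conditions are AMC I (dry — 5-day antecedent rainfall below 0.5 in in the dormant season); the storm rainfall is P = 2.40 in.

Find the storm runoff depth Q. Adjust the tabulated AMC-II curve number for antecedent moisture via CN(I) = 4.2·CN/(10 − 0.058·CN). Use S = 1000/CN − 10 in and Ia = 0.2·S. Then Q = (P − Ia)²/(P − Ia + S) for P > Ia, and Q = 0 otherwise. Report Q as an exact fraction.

Q = 0 in ≈ 0.000 in

CN(I) from CN(II)=64: (4.2·64)/(10 − 0.058·64) = 5600/131 ≈ 42.748
Max retention: S = 1000/(5600/131) − 10 = 375/28 in (≈ 13.393 in)
Initial abstraction Ia = S/5 = (375/28)/5 = 75/28 ≈ 2.679 in
P = 2.400 ≤ Ia = 2.679 in: entire storm abstracted, Q = 0.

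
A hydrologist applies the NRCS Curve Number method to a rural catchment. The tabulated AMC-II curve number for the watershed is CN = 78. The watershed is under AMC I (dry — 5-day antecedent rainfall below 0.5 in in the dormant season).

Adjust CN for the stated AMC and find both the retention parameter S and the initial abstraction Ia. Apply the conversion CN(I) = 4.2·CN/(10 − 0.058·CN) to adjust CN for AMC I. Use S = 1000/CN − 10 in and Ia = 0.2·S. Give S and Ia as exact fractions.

CN(I) from CN(II)=78: (4.2·78)/(10 − 0.058·78) = 81900/1369 ≈ 59.825
Max retention: S = 1000/(81900/1369) − 10 = 5500/819 in (≈ 6.716 in)
Ia = 0.2S: 0.2·6.716 = 1.343 in (exactly 1100/819)

S = 5500/819 in ≈ 6.716 in; Ia = 1100/819 in ≈ 1.343 in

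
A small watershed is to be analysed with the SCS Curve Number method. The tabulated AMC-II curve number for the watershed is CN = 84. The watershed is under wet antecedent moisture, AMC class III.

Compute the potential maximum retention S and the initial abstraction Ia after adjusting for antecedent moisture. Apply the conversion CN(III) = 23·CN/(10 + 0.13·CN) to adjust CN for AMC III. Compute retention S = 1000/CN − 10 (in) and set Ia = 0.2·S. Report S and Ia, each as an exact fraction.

S = 400/483 in ≈ 0.828 in; Ia = 80/483 in ≈ 0.166 in

Adjust CN=84 to AMC III: 23·84/(10 + 0.13·84) → 1932 ÷ (523/25) = 48300/523 ≈ 92.352
S = 1000/(48300/523) − 10 = 400/483 in ≈ 0.828 in
Ia = 0.2S: 0.2·0.828 = 0.166 in (exactly 80/483)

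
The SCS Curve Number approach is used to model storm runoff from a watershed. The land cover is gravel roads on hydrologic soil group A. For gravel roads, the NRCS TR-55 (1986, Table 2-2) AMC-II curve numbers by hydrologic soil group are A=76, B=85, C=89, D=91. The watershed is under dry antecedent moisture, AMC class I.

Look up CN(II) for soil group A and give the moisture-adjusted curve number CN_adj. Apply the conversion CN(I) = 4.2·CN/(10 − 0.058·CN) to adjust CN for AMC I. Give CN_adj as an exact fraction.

CN_adj = 13300/233 ≈ 57.082

NRCS table: gravel roads, soil group A → CN(II) = 76
Adjust CN=76 to AMC I: 4.2·76/(10 − 0.058·76) → (1596/5) ÷ (699/125) = 13300/233 ≈ 57.082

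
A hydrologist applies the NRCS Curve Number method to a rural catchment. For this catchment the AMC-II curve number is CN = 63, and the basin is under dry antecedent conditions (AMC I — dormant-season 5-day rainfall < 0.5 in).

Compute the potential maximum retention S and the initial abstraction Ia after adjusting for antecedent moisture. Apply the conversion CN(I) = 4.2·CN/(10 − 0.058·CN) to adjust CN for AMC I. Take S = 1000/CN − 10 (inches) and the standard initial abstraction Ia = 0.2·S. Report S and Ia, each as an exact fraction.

Adjust CN=63 to AMC I: 4.2·63/(10 − 0.058·63) → (1323/5) ÷ (3173/500) = 132300/3173 ≈ 41.696
Max retention: S = 1000/(132300/3173) − 10 = 18500/1323 in (≈ 13.983 in)
Ia = 0.2·(18500/1323) = 3700/1323 in ≈ 2.797 in

S = 18500/1323 in ≈ 13.983 in; Ia = 3700/1323 in ≈ 2.797 in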